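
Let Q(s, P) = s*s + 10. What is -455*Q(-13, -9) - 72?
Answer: -81517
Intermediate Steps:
Q(s, P) = 10 + s² (Q(s, P) = s² + 10 = 10 + s²)
-455*Q(-13, -9) - 72 = -455*(10 + (-13)²) - 72 = -455*(10 + 169) - 72 = -455*179 - 72 = -81445 - 72 = -81517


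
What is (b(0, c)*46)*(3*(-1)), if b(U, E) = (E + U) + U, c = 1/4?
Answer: -69/2 ≈ -34.500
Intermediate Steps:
c = 1/4 (c = 1*(1/4) = 1/4 ≈ 0.25000)
b(U, E) = E + 2*U
(b(0, c)*46)*(3*(-1)) = ((1/4 + 2*0)*46)*(3*(-1)) = ((1/4 + 0)*46)*(-3) = ((1/4)*46)*(-3) = (23/2)*(-3) = -69/2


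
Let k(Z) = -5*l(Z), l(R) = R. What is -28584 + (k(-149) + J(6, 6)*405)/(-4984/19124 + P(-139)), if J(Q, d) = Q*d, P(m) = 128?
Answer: -2483372689/87246 ≈ -28464.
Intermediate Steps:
k(Z) = -5*Z
-28584 + (k(-149) + J(6, 6)*405)/(-4984/19124 + P(-139)) = -28584 + (-5*(-149) + (6*6)*405)/(-4984/19124 + 128) = -28584 + (745 + 36*405)/(-4984*1/19124 + 128) = -28584 + (745 + 14580)/(-178/683 + 128) = -28584 + 15325/(87246/683) = -28584 + 15325*(683/87246) = -28584 + 10466975/87246 = -2483372689/87246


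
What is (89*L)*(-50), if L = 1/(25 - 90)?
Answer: 890/13 ≈ 68.462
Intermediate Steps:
L = -1/65 (L = 1/(-65) = -1/65 ≈ -0.015385)
(89*L)*(-50) = (89*(-1/65))*(-50) = -89/65*(-50) = 890/13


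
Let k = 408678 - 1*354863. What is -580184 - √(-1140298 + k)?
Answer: -580184 - I*√1086483 ≈ -5.8018e+5 - 1042.3*I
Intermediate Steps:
k = 53815 (k = 408678 - 354863 = 53815)
-580184 - √(-1140298 + k) = -580184 - √(-1140298 + 53815) = -580184 - √(-1086483) = -580184 - I*√1086483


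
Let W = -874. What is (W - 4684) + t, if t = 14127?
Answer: 8569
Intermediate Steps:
(W - 4684) + t = (-874 - 4684) + 14127 = -5558 + 14127 = 8569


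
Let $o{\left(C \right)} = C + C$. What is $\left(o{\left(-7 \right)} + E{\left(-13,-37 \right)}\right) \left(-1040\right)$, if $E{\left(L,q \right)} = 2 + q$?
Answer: $50960$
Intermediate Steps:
$o{\left(C \right)} = 2 C$
$\left(o{\left(-7 \right)} + E{\left(-13,-37 \right)}\right) \left(-1040\right) = \left(2 \left(-7\right) + \left(2 - 37\right)\right) \left(-1040\right) = \left(-14 - 35\right) \left(-1040\right) = \left(-49\right) \left(-1040\right) = 50960$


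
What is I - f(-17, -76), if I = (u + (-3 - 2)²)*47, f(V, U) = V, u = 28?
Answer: 2508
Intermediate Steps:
I = 2491 (I = (28 + (-3 - 2)²)*47 = (28 + (-5)²)*47 = (28 + 25)*47 = 53*47 = 2491)
I - f(-17, -76) = 2491 - 1*(-17) = 2491 + 17 = 2508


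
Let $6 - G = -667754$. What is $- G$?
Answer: $-667760$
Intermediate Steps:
$G = 667760$ ($G = 6 - -667754 = 6 + 667754 = 667760$)
$- G = \left(-1\right) 667760 = -667760$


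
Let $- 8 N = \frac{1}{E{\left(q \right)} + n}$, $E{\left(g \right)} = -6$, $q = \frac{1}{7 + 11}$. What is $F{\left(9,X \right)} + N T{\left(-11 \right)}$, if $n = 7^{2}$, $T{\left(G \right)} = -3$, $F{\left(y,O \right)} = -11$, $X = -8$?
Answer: $- \frac{3781}{344} \approx -10.991$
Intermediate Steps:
$q = \frac{1}{18} \approx 0.055556$
$n = 49$
$N = - \frac{1}{344}$ ($N = - \frac{1}{8 \left(-6 + 49\right)} = - \frac{1}{8 \cdot 43} = \left(- \frac{1}{8}\right) \frac{1}{43} = - \frac{1}{344} \approx -0.002907$)
$F{\left(9,X \right)} + N T{\left(-11 \right)} = -11 - - \frac{3}{344} = -11 + \frac{3}{344} = - \frac{3781}{344}$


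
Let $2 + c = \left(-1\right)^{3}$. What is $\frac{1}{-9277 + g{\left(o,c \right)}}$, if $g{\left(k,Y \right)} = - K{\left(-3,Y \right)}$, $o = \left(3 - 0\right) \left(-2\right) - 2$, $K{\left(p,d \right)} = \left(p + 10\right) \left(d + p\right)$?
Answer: $- \frac{1}{9235} \approx -0.00010828$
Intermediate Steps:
$K{\left(p,d \right)} = \left(10 + p\right) \left(d + p\right)$
$c = -3$ ($c = -2 + \left(-1\right)^{3} = -2 - 1 = -3$)
$o = -8$ ($o = \left(3 + 0\right) \left(-2\right) - 2 = 3 \left(-2\right) - 2 = -6 - 2 = -8$)
$g{\left(k,Y \right)} = 21 - 7 Y$ ($g{\left(k,Y \right)} = - (\left(-3\right)^{2} + 10 Y + 10 \left(-3\right) + Y \left(-3\right)) = - (9 + 10 Y - 30 - 3 Y) = - (-21 + 7 Y) = 21 - 7 Y$)
$\frac{1}{-9277 + g{\left(o,c \right)}} = \frac{1}{-9277 + \left(21 - -21\right)} = \frac{1}{-9277 + \left(21 + 21\right)} = \frac{1}{-9277 + 42} = \frac{1}{-9235} = - \frac{1}{9235}$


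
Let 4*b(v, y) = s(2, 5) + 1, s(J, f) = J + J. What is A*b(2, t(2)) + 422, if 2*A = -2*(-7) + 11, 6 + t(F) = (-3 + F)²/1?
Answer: 3501/8 ≈ 437.63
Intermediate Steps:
t(F) = -6 + (-3 + F)² (t(F) = -6 + (-3 + F)²/1 = -6 + (-3 + F)²*1 = -6 + (-3 + F)²)
A = 25/2 (A = (-2*(-7) + 11)/2 = (14 + 11)/2 = (½)*25 = 25/2 ≈ 12.500)
s(J, f) = 2*J
b(v, y) = 5/4 (b(v, y) = (2*2 + 1)/4 = (4 + 1)/4 = (¼)*5 = 5/4)
A*b(2, t(2)) + 422 = (25/2)*(5/4) + 422 = 125/8 + 422 = 3501/8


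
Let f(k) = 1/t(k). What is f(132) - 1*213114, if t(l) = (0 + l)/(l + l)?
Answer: -213112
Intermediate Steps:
t(l) = 1/2 (t(l) = l/((2*l)) = l*(1/(2*l)) = 1/2)
f(k) = 2 (f(k) = 1/(1/2) = 2)
f(132) - 1*213114 = 2 - 1*213114 = 2 - 213114 = -213112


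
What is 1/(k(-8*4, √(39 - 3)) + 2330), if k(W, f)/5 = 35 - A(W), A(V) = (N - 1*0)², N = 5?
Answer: 1/2380 ≈ 0.00042017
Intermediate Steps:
A(V) = 25 (A(V) = (5 - 1*0)² = (5 + 0)² = 5² = 25)
k(W, f) = 50 (k(W, f) = 5*(35 - 1*25) = 5*(35 - 25) = 5*10 = 50)
1/(k(-8*4, √(39 - 3)) + 2330) = 1/(50 + 2330) = 1/2380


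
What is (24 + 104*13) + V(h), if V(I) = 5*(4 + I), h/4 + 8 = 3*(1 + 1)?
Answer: 1356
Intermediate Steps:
h = -8 (h = -32 + 4*(3*(1 + 1)) = -32 + 4*(3*2) = -32 + 4*6 = -32 + 24 = -8)
V(I) = 20 + 5*I
(24 + 104*13) + V(h) = (24 + 104*13) + (20 + 5*(-8)) = (24 + 1352) + (20 - 40) = 1376 - 20 = 1356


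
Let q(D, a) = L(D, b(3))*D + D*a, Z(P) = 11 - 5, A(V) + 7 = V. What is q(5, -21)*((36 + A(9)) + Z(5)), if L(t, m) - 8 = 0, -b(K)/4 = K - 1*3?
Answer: -2860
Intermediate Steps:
A(V) = -7 + V
b(K) = 12 - 4*K (b(K) = -4*(K - 1*3) = -4*(K - 3) = -4*(-3 + K) = 12 - 4*K)
L(t, m) = 8 (L(t, m) = 8 + 0 = 8)
Z(P) = 6
q(D, a) = 8*D + D*a
q(5, -21)*((36 + A(9)) + Z(5)) = (5*(8 - 21))*((36 + (-7 + 9)) + 6) = (5*(-13))*((36 + 2) + 6) = -65*(38 + 6) = -65*44 = -2860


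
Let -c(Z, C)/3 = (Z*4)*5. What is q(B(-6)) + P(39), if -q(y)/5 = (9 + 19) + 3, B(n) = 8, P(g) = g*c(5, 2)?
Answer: -11855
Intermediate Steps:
c(Z, C) = -60*Z (c(Z, C) = -3*Z*4*5 = -3*4*Z*5 = -60*Z)
P(g) = -300*g (P(g) = g*(-60*5) = g*(-300) = -300*g)
q(y) = -155 (q(y) = -5*((9 + 19) + 3) = -5*(28 + 3) = -5*31 = -155)
q(B(-6)) + P(39) = -155 - 300*39 = -155 - 11700 = -11855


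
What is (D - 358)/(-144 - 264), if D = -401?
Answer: 253/136 ≈ 1.8603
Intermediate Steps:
(D - 358)/(-144 - 264) = (-401 - 358)/(-144 - 264) = -759/(-408) = -759*(-1/408) = 253/136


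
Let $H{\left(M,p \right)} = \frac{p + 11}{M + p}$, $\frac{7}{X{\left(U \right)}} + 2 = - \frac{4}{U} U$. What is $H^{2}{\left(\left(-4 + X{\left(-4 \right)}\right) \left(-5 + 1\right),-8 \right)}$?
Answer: $\frac{81}{1444} \approx 0.056094$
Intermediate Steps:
$X{\left(U \right)} = - \frac{7}{6}$ ($X{\left(U \right)} = \frac{7}{-2 + - \frac{4}{U} U} = \frac{7}{-2 - 4} = \frac{7}{-6} = 7 \left(- \frac{1}{6}\right) = - \frac{7}{6}$)
$H{\left(M,p \right)} = \frac{11 + p}{M + p}$
$H^{2}{\left(\left(-4 + X{\left(-4 \right)}\right) \left(-5 + 1\right),-8 \right)} = \left(\frac{11 - 8}{\left(-4 - \frac{7}{6}\right) \left(-5 + 1\right) - 8}\right)^{2} = \left(\frac{1}{\left(- \frac{31}{6}\right) \left(-4\right) - 8} \cdot 3\right)^{2} = \left(\frac{1}{\frac{62}{3} - 8} \cdot 3\right)^{2} = \left(\frac{1}{\frac{38}{3}} \cdot 3\right)^{2} = \left(\frac{3}{38} \cdot 3\right)^{2} = \left(\frac{9}{38}\right)^{2} = \frac{81}{1444}$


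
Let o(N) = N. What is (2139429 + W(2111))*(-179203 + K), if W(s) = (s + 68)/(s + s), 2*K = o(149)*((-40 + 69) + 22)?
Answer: -3168724361783519/8444 ≈ -3.7526e+11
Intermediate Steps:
K = 7599/2 (K = (149*((-40 + 69) + 22))/2 = (149*(29 + 22))/2 = (149*51)/2 = (½)*7599 = 7599/2 ≈ 3799.5)
W(s) = (68 + s)/(2*s) (W(s) = (68 + s)/((2*s)) = (68 + s)*(1/(2*s)) = (68 + s)/(2*s))
(2139429 + W(2111))*(-179203 + K) = (2139429 + (½)*(68 + 2111)/2111)*(-179203 + 7599/2) = (2139429 + (½)*(1/2111)*2179)*(-350807/2) = (2139429 + 2179/4222)*(-350807/2) = (9032671417/4222)*(-350807/2) = -3168724361783519/8444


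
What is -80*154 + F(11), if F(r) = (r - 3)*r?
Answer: -12232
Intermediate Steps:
F(r) = r*(-3 + r) (F(r) = (-3 + r)*r = r*(-3 + r))
-80*154 + F(11) = -80*154 + 11*(-3 + 11) = -12320 + 11*8 = -12320 + 88 = -12232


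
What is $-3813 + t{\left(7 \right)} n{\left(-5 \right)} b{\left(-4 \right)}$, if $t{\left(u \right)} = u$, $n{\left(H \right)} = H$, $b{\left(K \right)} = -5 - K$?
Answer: $-3778$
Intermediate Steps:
$-3813 + t{\left(7 \right)} n{\left(-5 \right)} b{\left(-4 \right)} = -3813 + 7 \left(-5\right) \left(-5 - -4\right) = -3813 - 35 \left(-5 + 4\right) = -3813 - -35 = -3813 + 35 = -3778$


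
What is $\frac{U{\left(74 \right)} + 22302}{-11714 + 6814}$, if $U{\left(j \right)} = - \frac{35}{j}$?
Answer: $- \frac{235759}{51800} \approx -4.5513$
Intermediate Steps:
$\frac{U{\left(74 \right)} + 22302}{-11714 + 6814} = \frac{- \frac{35}{74} + 22302}{-11714 + 6814} = \frac{\left(-35\right) \frac{1}{74} + 22302}{-4900} = \left(- \frac{35}{74} + 22302\right) \left(- \frac{1}{4900}\right) = \frac{1650313}{74} \left(- \frac{1}{4900}\right) = - \frac{235759}{51800}$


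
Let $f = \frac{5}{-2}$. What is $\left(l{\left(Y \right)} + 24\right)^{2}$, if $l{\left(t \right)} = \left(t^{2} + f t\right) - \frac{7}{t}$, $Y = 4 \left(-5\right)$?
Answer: $\frac{90003169}{400} \approx 2.2501 \cdot 10^{5}$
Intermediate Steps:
$f = - \frac{5}{2}$ ($f = 5 \left(- \frac{1}{2}\right) = - \frac{5}{2} \approx -2.5$)
$Y = -20$
$l{\left(t \right)} = t^{2} - \frac{7}{t} - \frac{5 t}{2}$ ($l{\left(t \right)} = \left(t^{2} - \frac{5 t}{2}\right) - \frac{7}{t} = t^{2} - \frac{7}{t} - \frac{5 t}{2}$)
$\left(l{\left(Y \right)} + 24\right)^{2} = \left(\left(\left(-20\right)^{2} - \frac{7}{-20} - -50\right) + 24\right)^{2} = \left(\left(400 - - \frac{7}{20} + 50\right) + 24\right)^{2} = \left(\left(400 + \frac{7}{20} + 50\right) + 24\right)^{2} = \left(\frac{9007}{20} + 24\right)^{2} = \left(\frac{9487}{20}\right)^{2} = \frac{90003169}{400}$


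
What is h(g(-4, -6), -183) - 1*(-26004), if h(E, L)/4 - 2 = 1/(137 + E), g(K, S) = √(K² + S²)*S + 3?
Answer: 28821331/1108 + 3*√13/1108 ≈ 26012.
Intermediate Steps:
g(K, S) = 3 + S*√(K² + S²) (g(K, S) = S*√(K² + S²) + 3 = 3 + S*√(K² + S²))
h(E, L) = 8 + 4/(137 + E)
h(g(-4, -6), -183) - 1*(-26004) = 4*(275 + 2*(3 - 6*√((-4)² + (-6)²)))/(137 + (3 - 6*√((-4)² + (-6)²))) - 1*(-26004) = 4*(275 + 2*(3 - 6*√(16 + 36)))/(137 + (3 - 6*√(16 + 36))) + 26004 = 4*(275 + 2*(3 - 12*√13))/(137 + (3 - 12*√13)) + 26004 = 4*(275 + (6 - 24*√13))/(140 - 12*√13) + 26004 = 4*(281 - 24*√13)/(140 - 12*√13) + 26004 = 26004 + 4*(281 - 24*√13)/(140 - 12*√13)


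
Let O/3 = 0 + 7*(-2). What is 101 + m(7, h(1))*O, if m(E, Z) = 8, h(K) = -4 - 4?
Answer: -235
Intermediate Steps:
h(K) = -8
O = -42 (O = 3*(0 + 7*(-2)) = 3*(0 - 14) = 3*(-14) = -42)
101 + m(7, h(1))*O = 101 + 8*(-42) = 101 - 336 = -235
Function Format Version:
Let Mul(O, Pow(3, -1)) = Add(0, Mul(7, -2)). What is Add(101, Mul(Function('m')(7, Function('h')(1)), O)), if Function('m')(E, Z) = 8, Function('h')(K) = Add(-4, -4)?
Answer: -235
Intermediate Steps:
Function('h')(K) = -8
O = -42 (O = Mul(3, Add(0, Mul(7, -2))) = Mul(3, Add(0, -14)) = Mul(3, -14) = -42)
Add(101, Mul(Function('m')(7, Function('h')(1)), O)) = Add(101, Mul(8, -42)) = Add(101, -336) = -235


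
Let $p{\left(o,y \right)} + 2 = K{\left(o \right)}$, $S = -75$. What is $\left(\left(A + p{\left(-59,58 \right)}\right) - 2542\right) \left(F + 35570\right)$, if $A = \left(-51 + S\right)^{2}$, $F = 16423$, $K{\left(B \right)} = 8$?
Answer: $693586620$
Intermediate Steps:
$p{\left(o,y \right)} = 6$ ($p{\left(o,y \right)} = -2 + 8 = 6$)
$A = 15876$ ($A = \left(-51 - 75\right)^{2} = \left(-126\right)^{2} = 15876$)
$\left(\left(A + p{\left(-59,58 \right)}\right) - 2542\right) \left(F + 35570\right) = \left(\left(15876 + 6\right) - 2542\right) \left(16423 + 35570\right) = \left(15882 - 2542\right) 51993 = 13340 \cdot 51993 = 693586620$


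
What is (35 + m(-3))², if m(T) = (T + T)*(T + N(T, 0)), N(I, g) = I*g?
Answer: 2809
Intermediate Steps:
m(T) = 2*T² (m(T) = (T + T)*(T + T*0) = (2*T)*(T + 0) = (2*T)*T = 2*T²)
(35 + m(-3))² = (35 + 2*(-3)²)² = (35 + 2*9)² = (35 + 18)² = 53² = 2809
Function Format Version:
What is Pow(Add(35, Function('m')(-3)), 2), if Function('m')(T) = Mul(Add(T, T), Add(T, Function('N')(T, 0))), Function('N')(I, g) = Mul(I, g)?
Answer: 2809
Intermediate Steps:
Function('m')(T) = Mul(2, Pow(T, 2)) (Function('m')(T) = Mul(Add(T, T), Add(T, Mul(T, 0))) = Mul(Mul(2, T), Add(T, 0)) = Mul(Mul(2, T), T) = Mul(2, Pow(T, 2)))
Pow(Add(35, Function('m')(-3)), 2) = Pow(Add(35, Mul(2, Pow(-3, 2))), 2) = Pow(Add(35, Mul(2, 9)), 2) = Pow(Add(35, 18), 2) = Pow(53, 2) = 2809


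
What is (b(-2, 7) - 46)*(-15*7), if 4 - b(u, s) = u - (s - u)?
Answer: 3255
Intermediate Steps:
b(u, s) = 4 + s - 2*u (b(u, s) = 4 - (u - (s - u)) = 4 - (u + (u - s)) = 4 - (-s + 2*u) = 4 + (s - 2*u) = 4 + s - 2*u)
(b(-2, 7) - 46)*(-15*7) = ((4 + 7 - 2*(-2)) - 46)*(-15*7) = ((4 + 7 + 4) - 46)*(-105) = (15 - 46)*(-105) = -31*(-105) = 3255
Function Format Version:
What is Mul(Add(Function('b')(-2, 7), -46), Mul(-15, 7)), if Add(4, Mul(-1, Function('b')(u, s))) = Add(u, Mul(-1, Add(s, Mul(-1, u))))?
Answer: 3255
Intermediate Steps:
Function('b')(u, s) = Add(4, s, Mul(-2, u)) (Function('b')(u, s) = Add(4, Mul(-1, Add(u, Mul(-1, Add(s, Mul(-1, u)))))) = Add(4, Mul(-1, Add(u, Add(u, Mul(-1, s))))) = Add(4, Mul(-1, Add(Mul(-1, s), Mul(2, u)))) = Add(4, Add(s, Mul(-2, u))) = Add(4, s, Mul(-2, u)))
Mul(Add(Function('b')(-2, 7), -46), Mul(-15, 7)) = Mul(Add(Add(4, 7, Mul(-2, -2)), -46), Mul(-15, 7)) = Mul(Add(Add(4, 7, 4), -46), -105) = Mul(Add(15, -46), -105) = Mul(-31, -105) = 3255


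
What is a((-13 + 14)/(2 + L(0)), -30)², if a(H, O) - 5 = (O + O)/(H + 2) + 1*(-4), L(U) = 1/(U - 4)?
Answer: 4489/9 ≈ 498.78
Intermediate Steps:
L(U) = 1/(-4 + U)
a(H, O) = 1 + 2*O/(2 + H) (a(H, O) = 5 + ((O + O)/(H + 2) + 1*(-4)) = 5 + ((2*O)/(2 + H) - 4) = 5 + (2*O/(2 + H) - 4) = 5 + (-4 + 2*O/(2 + H)) = 1 + 2*O/(2 + H))
a((-13 + 14)/(2 + L(0)), -30)² = ((2 + (-13 + 14)/(2 + 1/(-4 + 0)) + 2*(-30))/(2 + (-13 + 14)/(2 + 1/(-4 + 0))))² = ((2 + 1/(2 + 1/(-4)) - 60)/(2 + 1/(2 + 1/(-4))))² = ((2 + 1/(2 - ¼) - 60)/(2 + 1/(2 - ¼)))² = ((2 + 1/(7/4) - 60)/(2 + 1/(7/4)))² = ((2 + 1*(4/7) - 60)/(2 + 1*(4/7)))² = ((2 + 4/7 - 60)/(2 + 4/7))² = (-402/7/(18/7))² = ((7/18)*(-402/7))² = (-67/3)² = 4489/9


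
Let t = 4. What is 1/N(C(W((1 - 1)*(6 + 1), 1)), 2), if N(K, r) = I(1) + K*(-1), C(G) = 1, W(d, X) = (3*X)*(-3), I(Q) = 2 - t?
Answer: -⅓ ≈ -0.33333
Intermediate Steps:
I(Q) = -2 (I(Q) = 2 - 1*4 = 2 - 4 = -2)
W(d, X) = -9*X
N(K, r) = -2 - K (N(K, r) = -2 + K*(-1) = -2 - K)
1/N(C(W((1 - 1)*(6 + 1), 1)), 2) = 1/(-2 - 1*1) = 1/(-2 - 1) = 1/(-3) = -⅓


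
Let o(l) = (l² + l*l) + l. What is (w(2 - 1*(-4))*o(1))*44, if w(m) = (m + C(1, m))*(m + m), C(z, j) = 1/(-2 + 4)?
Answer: 10296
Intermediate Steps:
C(z, j) = ½ (C(z, j) = 1/2 = ½)
o(l) = l + 2*l² (o(l) = (l² + l²) + l = 2*l² + l = l + 2*l²)
w(m) = 2*m*(½ + m) (w(m) = (m + ½)*(m + m) = (½ + m)*(2*m) = 2*m*(½ + m))
(w(2 - 1*(-4))*o(1))*44 = (((2 - 1*(-4))*(1 + 2*(2 - 1*(-4))))*(1*(1 + 2*1)))*44 = (((2 + 4)*(1 + 2*(2 + 4)))*(1*(1 + 2)))*44 = ((6*(1 + 2*6))*(1*3))*44 = ((6*(1 + 12))*3)*44 = ((6*13)*3)*44 = (78*3)*44 = 234*44 = 10296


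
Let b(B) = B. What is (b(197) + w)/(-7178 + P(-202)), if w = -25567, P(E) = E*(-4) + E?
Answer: 12685/3286 ≈ 3.8603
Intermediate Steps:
P(E) = -3*E (P(E) = -4*E + E = -3*E)
(b(197) + w)/(-7178 + P(-202)) = (197 - 25567)/(-7178 - 3*(-202)) = -25370/(-7178 + 606) = -25370/(-6572) = -25370*(-1/6572) = 12685/3286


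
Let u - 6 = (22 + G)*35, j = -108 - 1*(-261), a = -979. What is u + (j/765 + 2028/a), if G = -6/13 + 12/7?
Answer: 52051817/63635 ≈ 817.97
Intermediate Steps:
j = 153 (j = -108 + 261 = 153)
G = 114/91 (G = -6*1/13 + 12*(⅐) = -6/13 + 12/7 = 114/91 ≈ 1.2527)
u = 10658/13 (u = 6 + (22 + 114/91)*35 = 6 + (2116/91)*35 = 6 + 10580/13 = 10658/13 ≈ 819.85)
u + (j/765 + 2028/a) = 10658/13 + (153/765 + 2028/(-979)) = 10658/13 + (153*(1/765) + 2028*(-1/979)) = 10658/13 + (⅕ - 2028/979) = 10658/13 - 9161/4895 = 52051817/63635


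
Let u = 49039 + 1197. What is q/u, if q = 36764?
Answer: 9191/12559 ≈ 0.73183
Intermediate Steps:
u = 50236
q/u = 36764/50236 = 36764*(1/50236) = 9191/12559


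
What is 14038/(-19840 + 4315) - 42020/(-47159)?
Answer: -9657542/732143475 ≈ -0.013191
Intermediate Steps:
14038/(-19840 + 4315) - 42020/(-47159) = 14038/(-15525) - 42020*(-1/47159) = 14038*(-1/15525) + 42020/47159 = -14038/15525 + 42020/47159 = -9657542/732143475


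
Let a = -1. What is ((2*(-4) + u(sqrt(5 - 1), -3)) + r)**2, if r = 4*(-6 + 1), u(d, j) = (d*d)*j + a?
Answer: 1681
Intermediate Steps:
u(d, j) = -1 + j*d**2 (u(d, j) = (d*d)*j - 1 = d**2*j - 1 = j*d**2 - 1 = -1 + j*d**2)
r = -20 (r = 4*(-5) = -20)
((2*(-4) + u(sqrt(5 - 1), -3)) + r)**2 = ((2*(-4) + (-1 - 3*(sqrt(5 - 1))**2)) - 20)**2 = ((-8 + (-1 - 3*(sqrt(4))**2)) - 20)**2 = ((-8 + (-1 - 3*2**2)) - 20)**2 = ((-8 + (-1 - 3*4)) - 20)**2 = ((-8 + (-1 - 12)) - 20)**2 = ((-8 - 13) - 20)**2 = (-21 - 20)**2 = (-41)**2 = 1681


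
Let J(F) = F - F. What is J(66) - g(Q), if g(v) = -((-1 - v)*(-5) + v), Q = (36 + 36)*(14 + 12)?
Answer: 11237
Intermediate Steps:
J(F) = 0
Q = 1872 (Q = 72*26 = 1872)
g(v) = -5 - 6*v (g(v) = -((5 + 5*v) + v) = -(5 + 6*v) = -5 - 6*v)
J(66) - g(Q) = 0 - (-5 - 6*1872) = 0 - (-5 - 11232) = 0 - 1*(-11237) = 0 + 11237 = 11237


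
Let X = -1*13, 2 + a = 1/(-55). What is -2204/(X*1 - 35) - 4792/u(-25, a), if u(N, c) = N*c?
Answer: -108913/2220 ≈ -49.060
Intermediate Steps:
a = -111/55 (a = -2 + 1/(-55) = -2 - 1/55 = -111/55 ≈ -2.0182)
X = -13
-2204/(X*1 - 35) - 4792/u(-25, a) = -2204/(-13*1 - 35) - 4792/((-25*(-111/55))) = -2204/(-13 - 35) - 4792/555/11 = -2204/(-48) - 4792*11/555 = -2204*(-1/48) - 52712/555 = 551/12 - 52712/555 = -108913/2220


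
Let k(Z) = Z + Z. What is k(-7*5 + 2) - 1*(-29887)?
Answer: 29821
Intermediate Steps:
k(Z) = 2*Z
k(-7*5 + 2) - 1*(-29887) = 2*(-7*5 + 2) - 1*(-29887) = 2*(-35 + 2) + 29887 = 2*(-33) + 29887 = -66 + 29887 = 29821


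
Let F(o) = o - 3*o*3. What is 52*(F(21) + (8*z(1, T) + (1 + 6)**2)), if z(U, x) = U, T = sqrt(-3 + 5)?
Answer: -5772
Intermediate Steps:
T = sqrt(2) ≈ 1.4142
F(o) = -8*o (F(o) = o - 9*o = -8*o)
52*(F(21) + (8*z(1, T) + (1 + 6)**2)) = 52*(-8*21 + (8*1 + (1 + 6)**2)) = 52*(-168 + (8 + 7**2)) = 52*(-168 + (8 + 49)) = 52*(-168 + 57) = 52*(-111) = -5772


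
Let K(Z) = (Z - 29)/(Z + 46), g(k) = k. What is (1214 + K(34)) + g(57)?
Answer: 20337/16 ≈ 1271.1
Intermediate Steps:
K(Z) = (-29 + Z)/(46 + Z)
(1214 + K(34)) + g(57) = (1214 + (-29 + 34)/(46 + 34)) + 57 = (1214 + 5/80) + 57 = (1214 + (1/80)*5) + 57 = (1214 + 1/16) + 57 = 19425/16 + 57 = 20337/16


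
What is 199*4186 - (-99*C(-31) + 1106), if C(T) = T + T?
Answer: 825770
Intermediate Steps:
C(T) = 2*T
199*4186 - (-99*C(-31) + 1106) = 199*4186 - (-198*(-31) + 1106) = 833014 - (-99*(-62) + 1106) = 833014 - (6138 + 1106) = 833014 - 1*7244 = 833014 - 7244 = 825770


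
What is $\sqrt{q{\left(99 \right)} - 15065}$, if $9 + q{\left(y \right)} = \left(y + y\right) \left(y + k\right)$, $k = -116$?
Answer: $2 i \sqrt{4610} \approx 135.79 i$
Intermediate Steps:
$q{\left(y \right)} = -9 + 2 y \left(-116 + y\right)$ ($q{\left(y \right)} = -9 + \left(y + y\right) \left(y - 116\right) = -9 + 2 y \left(-116 + y\right)$)
$\sqrt{q{\left(99 \right)} - 15065} = \sqrt{\left(-9 - 22968 + 2 \cdot 99^{2}\right) - 15065} = \sqrt{\left(-9 - 22968 + 2 \cdot 9801\right) - 15065} = \sqrt{\left(-9 - 22968 + 19602\right) - 15065} = \sqrt{-3375 - 15065} = \sqrt{-18440} = 2 i \sqrt{4610}$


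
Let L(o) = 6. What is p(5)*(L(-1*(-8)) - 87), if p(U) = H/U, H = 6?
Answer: -486/5 ≈ -97.200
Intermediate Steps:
p(U) = 6/U
p(5)*(L(-1*(-8)) - 87) = (6/5)*(6 - 87) = (6*(1/5))*(-81) = (6/5)*(-81) = -486/5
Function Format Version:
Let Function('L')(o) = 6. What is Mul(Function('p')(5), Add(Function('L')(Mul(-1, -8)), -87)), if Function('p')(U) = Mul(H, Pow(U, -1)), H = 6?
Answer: Rational(-486, 5) ≈ -97.200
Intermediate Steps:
Function('p')(U) = Mul(6, Pow(U, -1))
Mul(Function('p')(5), Add(Function('L')(Mul(-1, -8)), -87)) = Mul(Mul(6, Pow(5, -1)), Add(6, -87)) = Mul(Mul(6, Rational(1, 5)), -81) = Mul(Rational(6, 5), -81) = Rational(-486, 5)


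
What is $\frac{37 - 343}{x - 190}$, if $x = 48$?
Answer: $\frac{153}{71} \approx 2.1549$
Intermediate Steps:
$\frac{37 - 343}{x - 190} = \frac{37 - 343}{48 - 190} = - \frac{306}{-142} = \left(-306\right) \left(- \frac{1}{142}\right) = \frac{153}{71}$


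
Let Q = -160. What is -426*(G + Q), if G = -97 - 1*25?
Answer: 120132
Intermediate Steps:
G = -122 (G = -97 - 25 = -122)
-426*(G + Q) = -426*(-122 - 160) = -426*(-282) = 120132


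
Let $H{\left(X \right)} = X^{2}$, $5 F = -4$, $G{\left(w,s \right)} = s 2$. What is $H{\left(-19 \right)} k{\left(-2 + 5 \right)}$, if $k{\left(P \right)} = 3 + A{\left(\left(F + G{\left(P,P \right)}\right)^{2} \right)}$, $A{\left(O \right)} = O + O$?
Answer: $\frac{515147}{25} \approx 20606.0$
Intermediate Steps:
$G{\left(w,s \right)} = 2 s$
$F = - \frac{4}{5}$ ($F = \frac{1}{5} \left(-4\right) = - \frac{4}{5} \approx -0.8$)
$A{\left(O \right)} = 2 O$
$k{\left(P \right)} = 3 + 2 \left(- \frac{4}{5} + 2 P\right)^{2}$
$H{\left(-19 \right)} k{\left(-2 + 5 \right)} = \left(-19\right)^{2} \left(3 + \frac{8 \left(-2 + 5 \left(-2 + 5\right)\right)^{2}}{25}\right) = 361 \left(3 + \frac{8 \left(-2 + 5 \cdot 3\right)^{2}}{25}\right) = 361 \left(3 + \frac{8 \left(-2 + 15\right)^{2}}{25}\right) = 361 \left(3 + \frac{8 \cdot 13^{2}}{25}\right) = 361 \left(3 + \frac{8}{25} \cdot 169\right) = 361 \left(3 + \frac{1352}{25}\right) = 361 \cdot \frac{1427}{25} = \frac{515147}{25}$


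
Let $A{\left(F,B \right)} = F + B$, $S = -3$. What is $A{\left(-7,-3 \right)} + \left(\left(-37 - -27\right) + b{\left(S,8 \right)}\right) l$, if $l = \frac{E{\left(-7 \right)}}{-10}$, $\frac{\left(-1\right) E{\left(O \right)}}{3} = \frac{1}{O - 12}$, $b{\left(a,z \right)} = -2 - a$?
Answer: $- \frac{1873}{190} \approx -9.8579$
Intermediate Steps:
$E{\left(O \right)} = - \frac{3}{-12 + O}$ ($E{\left(O \right)} = - \frac{3}{O - 12} = - \frac{3}{-12 + O}$)
$l = - \frac{3}{190}$ ($l = \frac{\left(-3\right) \frac{1}{-12 - 7}}{-10} = - \frac{3}{-19} \left(- \frac{1}{10}\right) = \left(-3\right) \left(- \frac{1}{19}\right) \left(- \frac{1}{10}\right) = \frac{3}{19} \left(- \frac{1}{10}\right) = - \frac{3}{190} \approx -0.015789$)
$A{\left(F,B \right)} = B + F$
$A{\left(-7,-3 \right)} + \left(\left(-37 - -27\right) + b{\left(S,8 \right)}\right) l = \left(-3 - 7\right) + \left(\left(-37 - -27\right) - -1\right) \left(- \frac{3}{190}\right) = -10 + \left(\left(-37 + 27\right) + \left(-2 + 3\right)\right) \left(- \frac{3}{190}\right) = -10 + \left(-10 + 1\right) \left(- \frac{3}{190}\right) = -10 - - \frac{27}{190} = -10 + \frac{27}{190} = - \frac{1873}{190}$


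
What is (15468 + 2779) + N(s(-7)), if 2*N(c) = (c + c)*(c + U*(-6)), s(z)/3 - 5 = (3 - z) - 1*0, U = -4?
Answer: 21352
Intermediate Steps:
s(z) = 24 - 3*z (s(z) = 15 + 3*((3 - z) - 1*0) = 15 + 3*((3 - z) + 0) = 15 + 3*(3 - z) = 15 + (9 - 3*z) = 24 - 3*z)
N(c) = c*(24 + c) (N(c) = ((c + c)*(c - 4*(-6)))/2 = ((2*c)*(c + 24))/2 = ((2*c)*(24 + c))/2 = (2*c*(24 + c))/2 = c*(24 + c))
(15468 + 2779) + N(s(-7)) = (15468 + 2779) + (24 - 3*(-7))*(24 + (24 - 3*(-7))) = 18247 + (24 + 21)*(24 + (24 + 21)) = 18247 + 45*(24 + 45) = 18247 + 45*69 = 18247 + 3105 = 21352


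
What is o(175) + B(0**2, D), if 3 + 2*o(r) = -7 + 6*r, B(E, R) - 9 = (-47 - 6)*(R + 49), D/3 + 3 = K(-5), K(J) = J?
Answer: -796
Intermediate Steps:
D = -24 (D = -9 + 3*(-5) = -9 - 15 = -24)
B(E, R) = -2588 - 53*R (B(E, R) = 9 + (-47 - 6)*(R + 49) = 9 - 53*(49 + R) = 9 + (-2597 - 53*R) = -2588 - 53*R)
o(r) = -5 + 3*r (o(r) = -3/2 + (-7 + 6*r)/2 = -3/2 + (-7/2 + 3*r) = -5 + 3*r)
o(175) + B(0**2, D) = (-5 + 3*175) + (-2588 - 53*(-24)) = (-5 + 525) + (-2588 + 1272) = 520 - 1316 = -796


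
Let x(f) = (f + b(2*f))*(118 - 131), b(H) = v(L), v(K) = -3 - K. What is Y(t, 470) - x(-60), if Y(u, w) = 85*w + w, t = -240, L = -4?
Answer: 39653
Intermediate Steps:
b(H) = 1 (b(H) = -3 - 1*(-4) = -3 + 4 = 1)
x(f) = -13 - 13*f (x(f) = (f + 1)*(118 - 131) = (1 + f)*(-13) = -13 - 13*f)
Y(u, w) = 86*w
Y(t, 470) - x(-60) = 86*470 - (-13 - 13*(-60)) = 40420 - (-13 + 780) = 40420 - 1*767 = 40420 - 767 = 39653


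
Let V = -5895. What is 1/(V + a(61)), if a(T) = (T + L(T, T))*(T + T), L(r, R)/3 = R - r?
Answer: 1/1547 ≈ 0.00064641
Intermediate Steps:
L(r, R) = -3*r + 3*R (L(r, R) = 3*(R - r) = -3*r + 3*R)
a(T) = 2*T² (a(T) = (T + (-3*T + 3*T))*(T + T) = (T + 0)*(2*T) = T*(2*T) = 2*T²)
1/(V + a(61)) = 1/(-5895 + 2*61²) = 1/(-5895 + 2*3721) = 1/(-5895 + 7442) = 1/1547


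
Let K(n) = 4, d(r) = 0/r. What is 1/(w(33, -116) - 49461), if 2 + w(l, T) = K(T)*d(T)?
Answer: -1/49463 ≈ -2.0217e-5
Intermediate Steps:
d(r) = 0
w(l, T) = -2 (w(l, T) = -2 + 4*0 = -2 + 0 = -2)
1/(w(33, -116) - 49461) = 1/(-2 - 49461) = 1/(-49463) = -1/49463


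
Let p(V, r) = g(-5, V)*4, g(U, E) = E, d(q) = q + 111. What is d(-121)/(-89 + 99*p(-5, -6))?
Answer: 10/2069 ≈ 0.0048333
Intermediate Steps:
d(q) = 111 + q
p(V, r) = 4*V (p(V, r) = V*4 = 4*V)
d(-121)/(-89 + 99*p(-5, -6)) = (111 - 121)/(-89 + 99*(4*(-5))) = -10/(-89 + 99*(-20)) = -10/(-89 - 1980) = -10/(-2069) = -10*(-1/2069) = 10/2069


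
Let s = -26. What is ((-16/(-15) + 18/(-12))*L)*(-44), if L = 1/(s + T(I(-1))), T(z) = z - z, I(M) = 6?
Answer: -11/15 ≈ -0.73333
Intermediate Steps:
T(z) = 0
L = -1/26 (L = 1/(-26 + 0) = 1/(-26) = -1/26 ≈ -0.038462)
((-16/(-15) + 18/(-12))*L)*(-44) = ((-16/(-15) + 18/(-12))*(-1/26))*(-44) = ((-16*(-1/15) + 18*(-1/12))*(-1/26))*(-44) = ((16/15 - 3/2)*(-1/26))*(-44) = -13/30*(-1/26)*(-44) = (1/60)*(-44) = -11/15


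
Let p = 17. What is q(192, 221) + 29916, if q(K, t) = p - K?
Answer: 29741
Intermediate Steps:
q(K, t) = 17 - K
q(192, 221) + 29916 = (17 - 1*192) + 29916 = (17 - 192) + 29916 = -175 + 29916 = 29741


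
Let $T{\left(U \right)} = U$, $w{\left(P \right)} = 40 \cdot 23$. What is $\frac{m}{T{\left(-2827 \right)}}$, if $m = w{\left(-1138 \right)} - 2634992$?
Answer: $\frac{2634072}{2827} \approx 931.75$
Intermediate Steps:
$w{\left(P \right)} = 920$
$m = -2634072$ ($m = 920 - 2634992 = -2634072$)
$\frac{m}{T{\left(-2827 \right)}} = - \frac{2634072}{-2827} = \left(-2634072\right) \left(- \frac{1}{2827}\right) = \frac{2634072}{2827}$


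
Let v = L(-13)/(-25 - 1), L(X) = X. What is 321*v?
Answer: 321/2 ≈ 160.50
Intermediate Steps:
v = ½ (v = -13/(-25 - 1) = -13/(-26) = -13*(-1/26) = ½ ≈ 0.50000)
321*v = 321*(½) = 321/2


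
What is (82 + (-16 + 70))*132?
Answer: 17952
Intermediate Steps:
(82 + (-16 + 70))*132 = (82 + 54)*132 = 136*132 = 17952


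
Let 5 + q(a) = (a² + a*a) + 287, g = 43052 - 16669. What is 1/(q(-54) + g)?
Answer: 1/32497 ≈ 3.0772e-5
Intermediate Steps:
g = 26383
q(a) = 282 + 2*a² (q(a) = -5 + ((a² + a*a) + 287) = -5 + ((a² + a²) + 287) = -5 + (2*a² + 287) = -5 + (287 + 2*a²) = 282 + 2*a²)
1/(q(-54) + g) = 1/((282 + 2*(-54)²) + 26383) = 1/((282 + 2*2916) + 26383) = 1/((282 + 5832) + 26383) = 1/(6114 + 26383) = 1/32497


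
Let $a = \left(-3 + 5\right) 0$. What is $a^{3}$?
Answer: $0$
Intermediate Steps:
$a = 0$ ($a = 2 \cdot 0 = 0$)
$a^{3} = 0^{3} = 0$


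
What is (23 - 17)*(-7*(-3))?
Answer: 126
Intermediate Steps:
(23 - 17)*(-7*(-3)) = 6*21 = 126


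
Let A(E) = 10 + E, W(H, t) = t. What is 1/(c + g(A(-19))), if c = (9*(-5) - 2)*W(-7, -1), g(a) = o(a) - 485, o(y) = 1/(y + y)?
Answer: -18/7885 ≈ -0.0022828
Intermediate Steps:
o(y) = 1/(2*y)
g(a) = -485 + 1/(2*a) (g(a) = 1/(2*a) - 485 = -485 + 1/(2*a))
c = 47 (c = (9*(-5) - 2)*(-1) = (-45 - 2)*(-1) = -47*(-1) = 47)
1/(c + g(A(-19))) = 1/(47 + (-485 + 1/(2*(10 - 19)))) = 1/(47 + (-485 + (½)/(-9))) = 1/(47 + (-485 + (½)*(-⅑))) = 1/(47 + (-485 - 1/18)) = 1/(47 - 8731/18) = 1/(-7885/18) = -18/7885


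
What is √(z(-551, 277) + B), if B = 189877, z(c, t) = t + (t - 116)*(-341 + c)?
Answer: √46542 ≈ 215.74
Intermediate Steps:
z(c, t) = t + (-341 + c)*(-116 + t) (z(c, t) = t + (-116 + t)*(-341 + c) = t + (-341 + c)*(-116 + t))
√(z(-551, 277) + B) = √((39556 - 340*277 - 116*(-551) - 551*277) + 189877) = √((39556 - 94180 + 63916 - 152627) + 189877) = √(-143335 + 189877) = √46542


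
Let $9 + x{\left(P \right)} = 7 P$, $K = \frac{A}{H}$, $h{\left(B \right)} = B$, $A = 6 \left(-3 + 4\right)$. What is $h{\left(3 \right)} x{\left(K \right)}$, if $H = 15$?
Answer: $- \frac{93}{5} \approx -18.6$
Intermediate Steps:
$A = 6$ ($A = 6 \cdot 1 = 6$)
$K = \frac{2}{5}$ ($K = \frac{6}{15} = 6 \cdot \frac{1}{15} = \frac{2}{5} \approx 0.4$)
$x{\left(P \right)} = -9 + 7 P$
$h{\left(3 \right)} x{\left(K \right)} = 3 \left(-9 + 7 \cdot \frac{2}{5}\right) = 3 \left(-9 + \frac{14}{5}\right) = 3 \left(- \frac{31}{5}\right) = - \frac{93}{5}$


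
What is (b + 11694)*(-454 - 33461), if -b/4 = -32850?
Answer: -4853033010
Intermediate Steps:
b = 131400 (b = -4*(-32850) = 131400)
(b + 11694)*(-454 - 33461) = (131400 + 11694)*(-454 - 33461) = 143094*(-33915) = -4853033010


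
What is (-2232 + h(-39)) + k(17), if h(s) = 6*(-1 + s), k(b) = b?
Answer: -2455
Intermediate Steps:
h(s) = -6 + 6*s
(-2232 + h(-39)) + k(17) = (-2232 + (-6 + 6*(-39))) + 17 = (-2232 + (-6 - 234)) + 17 = (-2232 - 240) + 17 = -2472 + 17 = -2455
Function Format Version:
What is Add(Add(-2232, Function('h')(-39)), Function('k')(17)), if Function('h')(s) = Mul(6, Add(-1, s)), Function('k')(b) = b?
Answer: -2455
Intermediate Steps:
Function('h')(s) = Add(-6, Mul(6, s))
Add(Add(-2232, Function('h')(-39)), Function('k')(17)) = Add(Add(-2232, Add(-6, Mul(6, -39))), 17) = Add(Add(-2232, Add(-6, -234)), 17) = Add(Add(-2232, -240), 17) = Add(-2472, 17) = -2455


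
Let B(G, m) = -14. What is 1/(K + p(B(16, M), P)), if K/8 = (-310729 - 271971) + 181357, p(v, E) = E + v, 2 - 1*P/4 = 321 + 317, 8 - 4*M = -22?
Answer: -1/3213302 ≈ -3.1121e-7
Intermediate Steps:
M = 15/2 (M = 2 - 1/4*(-22) = 2 + 11/2 = 15/2 ≈ 7.5000)
P = -2544 (P = 8 - 4*(321 + 317) = 8 - 4*638 = 8 - 2552 = -2544)
K = -3210744 (K = 8*((-310729 - 271971) + 181357) = 8*(-582700 + 181357) = 8*(-401343) = -3210744)
1/(K + p(B(16, M), P)) = 1/(-3210744 + (-2544 - 14)) = 1/(-3210744 - 2558) = 1/(-3213302) = -1/3213302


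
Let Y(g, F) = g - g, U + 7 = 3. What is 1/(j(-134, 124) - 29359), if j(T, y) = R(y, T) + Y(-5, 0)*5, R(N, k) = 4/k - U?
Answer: -67/1966787 ≈ -3.4066e-5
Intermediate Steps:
U = -4 (U = -7 + 3 = -4)
Y(g, F) = 0
R(N, k) = 4 + 4/k (R(N, k) = 4/k - 1*(-4) = 4/k + 4 = 4 + 4/k)
j(T, y) = 4 + 4/T (j(T, y) = (4 + 4/T) + 0*5 = (4 + 4/T) + 0 = 4 + 4/T)
1/(j(-134, 124) - 29359) = 1/((4 + 4/(-134)) - 29359) = 1/((4 + 4*(-1/134)) - 29359) = 1/((4 - 2/67) - 29359) = 1/(266/67 - 29359) = 1/(-1966787/67) = -67/1966787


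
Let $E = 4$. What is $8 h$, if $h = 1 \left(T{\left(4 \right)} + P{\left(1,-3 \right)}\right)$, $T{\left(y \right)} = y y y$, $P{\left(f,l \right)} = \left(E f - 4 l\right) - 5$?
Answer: $600$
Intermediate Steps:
$P{\left(f,l \right)} = -5 - 4 l + 4 f$ ($P{\left(f,l \right)} = \left(4 f - 4 l\right) - 5 = \left(- 4 l + 4 f\right) - 5 = -5 - 4 l + 4 f$)
$T{\left(y \right)} = y^{3}$ ($T{\left(y \right)} = y^{2} y = y^{3}$)
$h = 75$ ($h = 1 \left(4^{3} - -11\right) = 1 \left(64 + \left(-5 + 12 + 4\right)\right) = 1 \left(64 + 11\right) = 1 \cdot 75 = 75$)
$8 h = 8 \cdot 75 = 600$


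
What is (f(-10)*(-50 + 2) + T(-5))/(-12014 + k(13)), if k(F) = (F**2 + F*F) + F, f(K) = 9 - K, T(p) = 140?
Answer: 772/11663 ≈ 0.066192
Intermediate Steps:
k(F) = F + 2*F**2 (k(F) = (F**2 + F**2) + F = 2*F**2 + F = F + 2*F**2)
(f(-10)*(-50 + 2) + T(-5))/(-12014 + k(13)) = ((9 - 1*(-10))*(-50 + 2) + 140)/(-12014 + 13*(1 + 2*13)) = ((9 + 10)*(-48) + 140)/(-12014 + 13*(1 + 26)) = (19*(-48) + 140)/(-12014 + 13*27) = (-912 + 140)/(-12014 + 351) = -772/(-11663) = -772*(-1/11663) = 772/11663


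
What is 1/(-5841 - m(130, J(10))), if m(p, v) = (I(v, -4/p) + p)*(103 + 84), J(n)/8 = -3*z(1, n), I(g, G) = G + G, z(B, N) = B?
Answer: -65/1959067 ≈ -3.3179e-5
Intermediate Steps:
I(g, G) = 2*G
J(n) = -24 (J(n) = 8*(-3*1) = 8*(-3) = -24)
m(p, v) = -1496/p + 187*p (m(p, v) = (2*(-4/p) + p)*(103 + 84) = (-8/p + p)*187 = (p - 8/p)*187 = -1496/p + 187*p)
1/(-5841 - m(130, J(10))) = 1/(-5841 - (-1496/130 + 187*130)) = 1/(-5841 - (-1496*1/130 + 24310)) = 1/(-5841 - (-748/65 + 24310)) = 1/(-5841 - 1*1579402/65) = 1/(-5841 - 1579402/65) = 1/(-1959067/65) = -65/1959067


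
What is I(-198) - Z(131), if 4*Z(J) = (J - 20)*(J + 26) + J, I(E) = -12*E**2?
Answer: -949675/2 ≈ -4.7484e+5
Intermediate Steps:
Z(J) = J/4 + (-20 + J)*(26 + J)/4 (Z(J) = ((J - 20)*(J + 26) + J)/4 = ((-20 + J)*(26 + J) + J)/4 = (J + (-20 + J)*(26 + J))/4 = J/4 + (-20 + J)*(26 + J)/4)
I(-198) - Z(131) = -12*(-198)**2 - (-130 + (1/4)*131**2 + (7/4)*131) = -12*39204 - (-130 + (1/4)*17161 + 917/4) = -470448 - (-130 + 17161/4 + 917/4) = -470448 - 1*8779/2 = -470448 - 8779/2 = -949675/2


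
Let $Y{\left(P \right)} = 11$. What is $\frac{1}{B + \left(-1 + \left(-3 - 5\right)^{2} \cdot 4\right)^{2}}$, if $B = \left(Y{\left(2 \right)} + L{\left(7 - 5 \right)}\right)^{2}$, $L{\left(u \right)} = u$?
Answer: $\frac{1}{65194} \approx 1.5339 \cdot 10^{-5}$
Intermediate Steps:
$B = 169$ ($B = \left(11 + \left(7 - 5\right)\right)^{2} = \left(11 + 2\right)^{2} = 13^{2} = 169$)
$\frac{1}{B + \left(-1 + \left(-3 - 5\right)^{2} \cdot 4\right)^{2}} = \frac{1}{169 + \left(-1 + \left(-3 - 5\right)^{2} \cdot 4\right)^{2}} = \frac{1}{169 + \left(-1 + \left(-8\right)^{2} \cdot 4\right)^{2}} = \frac{1}{169 + \left(-1 + 64 \cdot 4\right)^{2}} = \frac{1}{169 + \left(-1 + 256\right)^{2}} = \frac{1}{169 + 255^{2}} = \frac{1}{169 + 65025} = \frac{1}{65194}$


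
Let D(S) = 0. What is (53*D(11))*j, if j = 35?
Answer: 0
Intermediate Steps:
(53*D(11))*j = (53*0)*35 = 0*35 = 0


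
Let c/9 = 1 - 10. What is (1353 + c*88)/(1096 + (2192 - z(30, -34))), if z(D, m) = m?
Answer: -525/302 ≈ -1.7384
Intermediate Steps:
c = -81 (c = 9*(1 - 10) = 9*(-9) = -81)
(1353 + c*88)/(1096 + (2192 - z(30, -34))) = (1353 - 81*88)/(1096 + (2192 - 1*(-34))) = (1353 - 7128)/(1096 + (2192 + 34)) = -5775/(1096 + 2226) = -5775/3322 = -5775*1/3322 = -525/302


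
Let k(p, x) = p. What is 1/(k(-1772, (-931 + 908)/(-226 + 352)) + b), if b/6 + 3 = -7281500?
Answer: -1/43690790 ≈ -2.2888e-8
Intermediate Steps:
b = -43689018 (b = -18 + 6*(-7281500) = -18 - 43689000 = -43689018)
1/(k(-1772, (-931 + 908)/(-226 + 352)) + b) = 1/(-1772 - 43689018) = 1/(-43690790) = -1/43690790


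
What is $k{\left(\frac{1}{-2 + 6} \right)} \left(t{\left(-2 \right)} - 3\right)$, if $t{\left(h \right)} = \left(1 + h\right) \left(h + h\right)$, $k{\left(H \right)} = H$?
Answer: $\frac{1}{4} \approx 0.25$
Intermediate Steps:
$t{\left(h \right)} = 2 h \left(1 + h\right)$ ($t{\left(h \right)} = \left(1 + h\right) 2 h = 2 h \left(1 + h\right)$)
$k{\left(\frac{1}{-2 + 6} \right)} \left(t{\left(-2 \right)} - 3\right) = \frac{2 \left(-2\right) \left(1 - 2\right) - 3}{-2 + 6} = \frac{2 \left(-2\right) \left(-1\right) - 3}{4} = \frac{4 - 3}{4} = \frac{1}{4} \cdot 1 = \frac{1}{4}$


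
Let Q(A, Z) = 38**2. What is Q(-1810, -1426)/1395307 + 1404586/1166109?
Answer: 1961512539298/1627080050463 ≈ 1.2055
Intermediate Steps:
Q(A, Z) = 1444
Q(-1810, -1426)/1395307 + 1404586/1166109 = 1444/1395307 + 1404586/1166109 = 1961512539298/1627080050463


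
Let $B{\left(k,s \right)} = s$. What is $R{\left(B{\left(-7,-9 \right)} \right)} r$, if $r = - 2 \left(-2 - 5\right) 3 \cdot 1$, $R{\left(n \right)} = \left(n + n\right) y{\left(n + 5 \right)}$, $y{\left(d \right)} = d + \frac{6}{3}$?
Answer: $1512$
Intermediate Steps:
$y{\left(d \right)} = 2 + d$ ($y{\left(d \right)} = d + 6 \cdot \frac{1}{3} = d + 2 = 2 + d$)
$R{\left(n \right)} = 2 n \left(7 + n\right)$ ($R{\left(n \right)} = \left(n + n\right) \left(2 + \left(n + 5\right)\right) = 2 n \left(2 + \left(5 + n\right)\right) = 2 n \left(7 + n\right)$)
$r = 42$ ($r = - 2 \left(\left(-7\right) 3\right) 1 = \left(-2\right) \left(-21\right) 1 = 42 \cdot 1 = 42$)
$R{\left(B{\left(-7,-9 \right)} \right)} r = 2 \left(-9\right) \left(7 - 9\right) 42 = 2 \left(-9\right) \left(-2\right) 42 = 36 \cdot 42 = 1512$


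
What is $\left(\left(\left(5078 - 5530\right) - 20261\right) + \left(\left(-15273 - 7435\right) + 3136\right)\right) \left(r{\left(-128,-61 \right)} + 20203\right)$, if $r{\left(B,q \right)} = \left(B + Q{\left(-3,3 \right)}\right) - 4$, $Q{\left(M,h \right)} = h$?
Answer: $-808681090$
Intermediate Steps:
$r{\left(B,q \right)} = -1 + B$ ($r{\left(B,q \right)} = \left(B + 3\right) - 4 = \left(3 + B\right) - 4 = -1 + B$)
$\left(\left(\left(5078 - 5530\right) - 20261\right) + \left(\left(-15273 - 7435\right) + 3136\right)\right) \left(r{\left(-128,-61 \right)} + 20203\right) = \left(\left(\left(5078 - 5530\right) - 20261\right) + \left(\left(-15273 - 7435\right) + 3136\right)\right) \left(\left(-1 - 128\right) + 20203\right) = \left(\left(-452 - 20261\right) + \left(-22708 + 3136\right)\right) \left(-129 + 20203\right) = \left(-20713 - 19572\right) 20074 = \left(-40285\right) 20074 = -808681090$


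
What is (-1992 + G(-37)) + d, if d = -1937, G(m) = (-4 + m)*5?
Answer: -4134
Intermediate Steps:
G(m) = -20 + 5*m
(-1992 + G(-37)) + d = (-1992 + (-20 + 5*(-37))) - 1937 = (-1992 + (-20 - 185)) - 1937 = (-1992 - 205) - 1937 = -2197 - 1937 = -4134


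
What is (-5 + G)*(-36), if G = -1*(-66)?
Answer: -2196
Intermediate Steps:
G = 66
(-5 + G)*(-36) = (-5 + 66)*(-36) = 61*(-36) = -2196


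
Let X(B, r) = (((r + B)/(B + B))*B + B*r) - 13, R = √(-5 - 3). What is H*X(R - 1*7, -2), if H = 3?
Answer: -21/2 - 9*I*√2 ≈ -10.5 - 12.728*I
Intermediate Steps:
R = 2*I*√2 (R = √(-8) = 2*I*√2 ≈ 2.8284*I)
X(B, r) = -13 + B/2 + r/2 + B*r (X(B, r) = (((B + r)/((2*B)))*B + B*r) - 13 = (((B + r)*(1/(2*B)))*B + B*r) - 13 = (((B + r)/(2*B))*B + B*r) - 13 = ((B/2 + r/2) + B*r) - 13 = (B/2 + r/2 + B*r) - 13 = -13 + B/2 + r/2 + B*r)
H*X(R - 1*7, -2) = 3*(-13 + (2*I*√2 - 1*7)/2 + (½)*(-2) + (2*I*√2 - 1*7)*(-2)) = 3*(-13 + (2*I*√2 - 7)/2 - 1 + (2*I*√2 - 7)*(-2)) = 3*(-13 + (-7 + 2*I*√2)/2 - 1 + (-7 + 2*I*√2)*(-2)) = 3*(-13 + (-7/2 + I*√2) - 1 + (14 - 4*I*√2)) = 3*(-7/2 - 3*I*√2) = -21/2 - 9*I*√2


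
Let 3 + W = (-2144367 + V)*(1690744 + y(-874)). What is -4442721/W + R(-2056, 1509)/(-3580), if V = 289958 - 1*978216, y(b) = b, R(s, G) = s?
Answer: 820134244244779/1428052455944645 ≈ 0.57430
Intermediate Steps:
V = -688258 (V = 289958 - 978216 = -688258)
W = -4786768008753 (W = -3 + (-2144367 - 688258)*(1690744 - 874) = -3 - 2832625*1689870 = -3 - 4786768008750 = -4786768008753)
-4442721/W + R(-2056, 1509)/(-3580) = -4442721/(-4786768008753) - 2056/(-3580) = -4442721*(-1/4786768008753) - 2056*(-1/3580) = 1480907/1595589336251 + 514/895 = 820134244244779/1428052455944645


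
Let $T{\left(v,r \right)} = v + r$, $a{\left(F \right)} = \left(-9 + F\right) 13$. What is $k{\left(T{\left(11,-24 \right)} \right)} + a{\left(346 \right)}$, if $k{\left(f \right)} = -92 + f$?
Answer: $4276$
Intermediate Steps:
$a{\left(F \right)} = -117 + 13 F$
$T{\left(v,r \right)} = r + v$
$k{\left(T{\left(11,-24 \right)} \right)} + a{\left(346 \right)} = \left(-92 + \left(-24 + 11\right)\right) + \left(-117 + 13 \cdot 346\right) = \left(-92 - 13\right) + \left(-117 + 4498\right) = -105 + 4381 = 4276$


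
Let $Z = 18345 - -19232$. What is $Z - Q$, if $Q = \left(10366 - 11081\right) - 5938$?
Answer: $44230$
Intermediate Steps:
$Z = 37577$ ($Z = 18345 + 19232 = 37577$)
$Q = -6653$ ($Q = -715 - 5938 = -6653$)
$Z - Q = 37577 - -6653 = 37577 + 6653 = 44230$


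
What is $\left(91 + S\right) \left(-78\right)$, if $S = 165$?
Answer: $-19968$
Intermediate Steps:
$\left(91 + S\right) \left(-78\right) = \left(91 + 165\right) \left(-78\right) = 256 \left(-78\right) = -19968$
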